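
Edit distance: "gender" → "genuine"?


Word 1: "gender" (length 6)
Word 2: "genuine" (length 7)
One optimal edit sequence (insert/delete/substitute each cost 1):
  1. keep 'g'
  2. keep 'e'
  3. keep 'n'
  4. insert 'u'  (+1)
  5. substitute 'd' -> 'i'  (+1)
  6. substitute 'e' -> 'n'  (+1)
  7. substitute 'r' -> 'e'  (+1)
Total edit operations: 4
Edit distance = 4


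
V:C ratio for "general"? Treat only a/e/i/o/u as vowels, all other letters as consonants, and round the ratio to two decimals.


Word: "general"
Vowels (a,e,i,o,u): 3
Consonants: 4
Ratio = 3/4
= 0.75


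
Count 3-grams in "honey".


Word: "honey" (length 5)
Number of 3-grams = length - 3 + 1 = 5 - 3 + 1
= 3


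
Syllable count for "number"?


Word: "number"
Syllable breakdown: num-ber
Counting: 2 parts
= 2 syllables


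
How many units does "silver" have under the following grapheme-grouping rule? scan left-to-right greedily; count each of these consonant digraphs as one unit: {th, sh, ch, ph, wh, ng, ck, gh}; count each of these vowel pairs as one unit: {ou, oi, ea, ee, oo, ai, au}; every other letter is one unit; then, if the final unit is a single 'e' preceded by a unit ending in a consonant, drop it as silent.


Word: "silver" (6 letters)
Left-to-right scan:
  [1] 's' (letter)
  [2] 'i' (letter)
  [3] 'l' (letter)
  [4] 'v' (letter)
  [5] 'e' (letter)
  [6] 'r' (letter)
Units from scan: 6
Sound units = 6 units


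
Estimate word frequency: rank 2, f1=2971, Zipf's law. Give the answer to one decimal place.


Zipf's law: f(r) = f(1) / r
f(1) = 2971
f(2) = 2971 / 2
= 1485.5 occurrences


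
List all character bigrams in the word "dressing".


Word: "dressing" (length 8)
Number of bigrams = 8 - 2 + 1 = 7
  Position 0: "dr"
  Position 1: "re"
  Position 2: "es"
  Position 3: "ss"
  Position 4: "si"
  Position 5: "in"
  Position 6: "ng"
Bigrams = "dr", "re", "es", "ss", "si", "in", "ng"


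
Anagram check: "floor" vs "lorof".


Word 1: "floor" → sorted: floor
Word 2: "lorof" → sorted: floor
Same letters? floor == floor
Anagram = Yes


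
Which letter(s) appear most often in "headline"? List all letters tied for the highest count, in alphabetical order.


Word: "headline"
Letter counts:
  'a': 1
  'd': 1
  'e': 2
  'h': 1
  'i': 1
  'l': 1
  'n': 1
Maximum count = 2
Most frequent = 'e' (2 times each)


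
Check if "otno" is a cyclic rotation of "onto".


Word: "onto", Candidate: "otno"
Method: check if candidate is substring of word+word
"ontoonto" contains "otno"? No
Is rotation = No


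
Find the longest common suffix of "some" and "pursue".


Word 1: "some"
Word 2: "pursue"
Comparing from end:
  Pos -1: 'e' == 'e'
  Pos -2: 'm' != 'u' (stop)
LCS = "e" (length 1)


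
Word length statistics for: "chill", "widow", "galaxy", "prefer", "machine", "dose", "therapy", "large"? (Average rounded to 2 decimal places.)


Lengths: "chill"=5, "widow"=5, "galaxy"=6, "prefer"=6, "machine"=7, "dose"=4, "therapy"=7, "large"=5
Sum = 45, Count = 8
Average = 45/8 = 5.63
= avg=5.63, min=4, max=7


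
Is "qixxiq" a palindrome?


Word: "qixxiq"
Reversed: "qixxiq"
Forward == Backward? qixxiq == qixxiq
Palindrome = Yes


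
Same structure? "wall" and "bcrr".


Pattern of "wall": [0, 1, 2, 2]
Pattern of "bcrr": [0, 1, 2, 2]
Patterns match
Same pattern = Yes


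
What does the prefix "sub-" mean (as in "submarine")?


Prefix: sub-
Example: submarine (sub- + marine)
Meaning = under / below


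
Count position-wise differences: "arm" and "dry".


Comparing character by character (same length = 3):
  Pos 0: 'a' vs 'd' !=
  Pos 1: 'r' vs 'r' =
  Pos 2: 'm' vs 'y' !=
Hamming distance = 2


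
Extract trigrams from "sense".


Word: "sense" (length 5)
Number of trigrams = 5 - 3 + 1 = 3
  Position 0: "sen"
  Position 1: "ens"
  Position 2: "nse"
Trigrams = "sen", "ens", "nse"


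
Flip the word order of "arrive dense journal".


Original: "arrive dense journal"
Words (1..n): arrive | dense | journal
Reversed (n..1): journal | dense | arrive
Result = "journal dense arrive"


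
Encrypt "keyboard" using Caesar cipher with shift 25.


Word: "keyboard"
Shift: 25
Each letter → (letter + shift) mod 26:
  'k' (10) + 25 = 9 → 'j'
  'e' (4) + 25 = 3 → 'd'
  'y' (24) + 25 = 23 → 'x'
  'b' (1) + 25 = 0 → 'a'
  'o' (14) + 25 = 13 → 'n'
  'a' (0) + 25 = 25 → 'z'
  'r' (17) + 25 = 16 → 'q'
  'd' (3) + 25 = 2 → 'c'
Result = "jdxanzqc"


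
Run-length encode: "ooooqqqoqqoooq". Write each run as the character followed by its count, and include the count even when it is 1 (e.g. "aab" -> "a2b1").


String: "ooooqqqoqqoooq"
Scanning for consecutive runs:
  'o' x 4
  'q' x 3
  'o' x 1
  'q' x 2
  'o' x 3
  'q' x 1
RLE = "o4q3o1q2o3q1"


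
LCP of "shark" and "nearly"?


Word 1: "shark"
Word 2: "nearly"
Comparing from start:
  Pos 0: 's' != 'n' (stop)
LCP = "" (length 0)


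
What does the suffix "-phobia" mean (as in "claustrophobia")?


Suffix: -phobia
Example: claustrophobia = claustro- + -phobia
Meaning = fear of


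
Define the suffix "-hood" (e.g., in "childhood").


Suffix: -hood
Example: childhood (child + -hood)
Meaning = state / condition


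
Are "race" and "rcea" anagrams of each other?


Word 1: "race" → sorted: acer
Word 2: "rcea" → sorted: acer
Same letters? acer == acer
Anagram = Yes


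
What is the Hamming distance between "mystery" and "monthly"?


Comparing character by character (same length = 7):
  Pos 0: 'm' vs 'm' =
  Pos 1: 'y' vs 'o' !=
  Pos 2: 's' vs 'n' !=
  Pos 3: 't' vs 't' =
  Pos 4: 'e' vs 'h' !=
  Pos 5: 'r' vs 'l' !=
  Pos 6: 'y' vs 'y' =
Hamming distance = 4


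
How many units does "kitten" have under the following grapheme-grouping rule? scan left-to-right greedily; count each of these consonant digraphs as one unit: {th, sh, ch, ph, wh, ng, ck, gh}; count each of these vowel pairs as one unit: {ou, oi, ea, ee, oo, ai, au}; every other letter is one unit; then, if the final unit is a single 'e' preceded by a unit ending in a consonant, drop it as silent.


Word: "kitten" (6 letters)
Left-to-right scan:
  1. 'k' (letter)
  2. 'i' (letter)
  3. 't' (letter)
  4. 't' (letter)
  5. 'e' (letter)
  6. 'n' (letter)
Units from scan: 6
Sound units = 6 units


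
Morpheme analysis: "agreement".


Word: "agreement"
Morphemes: agree | -ment
Each morpheme carries meaning
= 2 morphemes


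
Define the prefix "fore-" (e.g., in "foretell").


Prefix: fore-
As in: foretell -> fore- + tell
Meaning = before


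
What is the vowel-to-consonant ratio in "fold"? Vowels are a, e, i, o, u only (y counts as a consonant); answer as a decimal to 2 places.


Word: "fold"
Vowels (a,e,i,o,u): 1
Consonants: 3
Ratio = 1/3
= 0.33


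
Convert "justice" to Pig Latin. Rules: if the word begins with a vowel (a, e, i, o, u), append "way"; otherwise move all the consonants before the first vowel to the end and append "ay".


Word: "justice"
Starts with consonant(s) → move to end, add 'ay'
Consonant cluster: "j"
Pig Latin = "usticejay"


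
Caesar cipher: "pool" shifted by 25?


Word: "pool"
Shift: 25
Each letter → (letter + shift) mod 26:
  'p' (15) + 25 = 14 → 'o'
  'o' (14) + 25 = 13 → 'n'
  'o' (14) + 25 = 13 → 'n'
  'l' (11) + 25 = 10 → 'k'
Result = "onnk"


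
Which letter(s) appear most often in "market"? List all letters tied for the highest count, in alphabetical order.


Word: "market"
Letter counts:
  'a': 1
  'e': 1
  'k': 1
  'm': 1
  'r': 1
  't': 1
Maximum count = 1
Most frequent = 'a', 'e', 'k', 'm', 'r', 't' (1 time each)


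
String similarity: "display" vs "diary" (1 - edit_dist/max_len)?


Word 1: "display" (length 7)
Word 2: "diary" (length 5)
One optimal edit sequence:
  1. keep 'd'
  2. keep 'i'
  3. delete 's'  (+1)
  4. delete 'p'  (+1)
  5. substitute 'l' -> 'a'  (+1)
  6. substitute 'a' -> 'r'  (+1)
  7. keep 'y'
Edit distance = 4
Max length = max(7, 5) = 7
Similarity = 1 - 4/7
= 0.4286


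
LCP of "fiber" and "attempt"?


Word 1: "fiber"
Word 2: "attempt"
Comparing from start:
  Pos 0: 'f' != 'a' (stop)
LCP = "" (length 0)


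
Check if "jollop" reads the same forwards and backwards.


Word: "jollop"
Reversed: "polloj"
Forward == Backward? jollop != polloj
Palindrome = No


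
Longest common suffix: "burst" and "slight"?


Word 1: "burst"
Word 2: "slight"
Comparing from end:
  Pos -1: 't' == 't'
  Pos -2: 's' != 'h' (stop)
LCS = "t" (length 1)


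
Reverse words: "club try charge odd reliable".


Original: "club try charge odd reliable"
Words (1..n): club | try | charge | odd | reliable
Reversed (n..1): reliable | odd | charge | try | club
Result = "reliable odd charge try club"


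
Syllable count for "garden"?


Word: "garden"
Syllable breakdown: gar · den
Counting: 2 parts
= 2 syllables


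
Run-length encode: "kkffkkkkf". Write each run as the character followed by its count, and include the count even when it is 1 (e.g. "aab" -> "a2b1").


String: "kkffkkkkf"
Scanning for consecutive runs:
  'k' x 2
  'f' x 2
  'k' x 4
  'f' x 1
RLE = "k2f2k4f1"


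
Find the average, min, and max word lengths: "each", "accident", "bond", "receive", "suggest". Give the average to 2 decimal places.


Lengths: "each"=4, "accident"=8, "bond"=4, "receive"=7, "suggest"=7
Sum = 30, Count = 5
Average = 30/5 = 6.00
= avg=6.00, min=4, max=8


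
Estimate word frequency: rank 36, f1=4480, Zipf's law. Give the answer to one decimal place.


Zipf's law: f(r) = f(1) / r
f(1) = 4480
f(36) = 4480 / 36
= 124.4 occurrences


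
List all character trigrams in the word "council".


Word: "council" (length 7)
Number of trigrams = 7 - 3 + 1 = 5
  Position 0: "cou"
  Position 1: "oun"
  Position 2: "unc"
  Position 3: "nci"
  Position 4: "cil"
Trigrams = "cou", "oun", "unc", "nci", "cil"


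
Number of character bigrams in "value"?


Word: "value" (length 5)
Number of 2-grams = length - 2 + 1 = 5 - 2 + 1
= 4


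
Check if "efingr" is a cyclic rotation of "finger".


Word: "finger", Candidate: "efingr"
Method: check if candidate is substring of word+word
"fingerfinger" contains "efingr"? No
Is rotation = No


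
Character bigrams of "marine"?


Word: "marine" (length 6)
Number of bigrams = 6 - 2 + 1 = 5
  Position 0: "ma"
  Position 1: "ar"
  Position 2: "ri"
  Position 3: "in"
  Position 4: "ne"
Bigrams = "ma", "ar", "ri", "in", "ne"


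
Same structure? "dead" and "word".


Pattern of "dead": [0, 1, 2, 0]
Pattern of "word": [0, 1, 2, 3]
Patterns do not match
Same pattern = No


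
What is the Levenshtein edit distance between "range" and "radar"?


Word 1: "range" (length 5)
Word 2: "radar" (length 5)
One optimal edit sequence (insert/delete/substitute each cost 1):
  1. keep 'r'
  2. keep 'a'
  3. substitute 'n' -> 'd'  (+1)
  4. substitute 'g' -> 'a'  (+1)
  5. substitute 'e' -> 'r'  (+1)
Total edit operations: 3
Edit distance = 3


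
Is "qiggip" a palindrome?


Word: "qiggip"
Reversed: "piggiq"
Forward == Backward? qiggip != piggiq
Palindrome = No


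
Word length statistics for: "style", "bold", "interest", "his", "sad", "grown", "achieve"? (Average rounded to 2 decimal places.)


Lengths: "style"=5, "bold"=4, "interest"=8, "his"=3, "sad"=3, "grown"=5, "achieve"=7
Sum = 35, Count = 7
Average = 35/7 = 5.00
= avg=5.00, min=3, max=8


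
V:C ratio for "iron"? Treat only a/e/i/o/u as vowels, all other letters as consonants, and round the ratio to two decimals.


Word: "iron"
Vowels (a,e,i,o,u): 2
Consonants: 2
Ratio = 2/2
= 1.00


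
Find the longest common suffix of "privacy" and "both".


Word 1: "privacy"
Word 2: "both"
Comparing from end:
  Pos -1: 'y' != 'h' (stop)
LCS = "" (length 0)


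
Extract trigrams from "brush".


Word: "brush" (length 5)
Number of trigrams = 5 - 3 + 1 = 3
  Position 0: "bru"
  Position 1: "rus"
  Position 2: "ush"
Trigrams = "bru", "rus", "ush"


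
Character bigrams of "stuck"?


Word: "stuck" (length 5)
Number of bigrams = 5 - 2 + 1 = 4
  Position 0: "st"
  Position 1: "tu"
  Position 2: "uc"
  Position 3: "ck"
Bigrams = "st", "tu", "uc", "ck"


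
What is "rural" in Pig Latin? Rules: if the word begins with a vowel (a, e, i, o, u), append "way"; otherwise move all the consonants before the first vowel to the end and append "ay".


Word: "rural"
Starts with consonant(s) → move to end, add 'ay'
Consonant cluster: "r"
Pig Latin = "uralray"


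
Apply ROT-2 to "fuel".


Word: "fuel"
Shift: 2
Each letter → (letter + shift) mod 26:
  'f' (5) + 2 = 7 → 'h'
  'u' (20) + 2 = 22 → 'w'
  'e' (4) + 2 = 6 → 'g'
  'l' (11) + 2 = 13 → 'n'
Result = "hwgn"


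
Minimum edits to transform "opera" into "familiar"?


Word 1: "opera" (length 5)
Word 2: "familiar" (length 8)
One optimal edit sequence (insert/delete/substitute each cost 1):
  1. insert 'f'  (+1)
  2. insert 'a'  (+1)
  3. substitute 'o' -> 'm'  (+1)
  4. substitute 'p' -> 'i'  (+1)
  5. substitute 'e' -> 'l'  (+1)
  6. substitute 'r' -> 'i'  (+1)
  7. keep 'a'
  8. insert 'r'  (+1)
Total edit operations: 7
Edit distance = 7


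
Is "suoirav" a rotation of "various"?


Word: "various", Candidate: "suoirav"
Method: check if candidate is substring of word+word
"variousvarious" contains "suoirav"? No
Is rotation = No


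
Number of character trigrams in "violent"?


Word: "violent" (length 7)
Number of 3-grams = length - 3 + 1 = 7 - 3 + 1
= 5


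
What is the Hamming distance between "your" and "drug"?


Comparing character by character (same length = 4):
  Pos 0: 'y' vs 'd' !=
  Pos 1: 'o' vs 'r' !=
  Pos 2: 'u' vs 'u' =
  Pos 3: 'r' vs 'g' !=
Hamming distance = 3


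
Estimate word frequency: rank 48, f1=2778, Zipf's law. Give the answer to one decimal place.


Zipf's law: f(r) = f(1) / r
f(1) = 2778
f(48) = 2778 / 48
= 57.9 occurrences


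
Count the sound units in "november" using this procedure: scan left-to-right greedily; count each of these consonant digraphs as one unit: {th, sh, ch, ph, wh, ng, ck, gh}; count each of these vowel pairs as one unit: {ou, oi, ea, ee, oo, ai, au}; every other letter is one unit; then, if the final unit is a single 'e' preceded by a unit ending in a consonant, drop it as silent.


Word: "november" (8 letters)
Left-to-right scan:
  [1] 'n' (letter)
  [2] 'o' (letter)
  [3] 'v' (letter)
  [4] 'e' (letter)
  [5] 'm' (letter)
  [6] 'b' (letter)
  [7] 'e' (letter)
  [8] 'r' (letter)
Units from scan: 8
Sound units = 8 units


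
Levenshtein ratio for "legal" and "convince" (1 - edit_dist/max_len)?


Word 1: "legal" (length 5)
Word 2: "convince" (length 8)
One optimal edit sequence:
  1. insert 'c'  (+1)
  2. insert 'o'  (+1)
  3. insert 'n'  (+1)
  4. substitute 'l' -> 'v'  (+1)
  5. substitute 'e' -> 'i'  (+1)
  6. substitute 'g' -> 'n'  (+1)
  7. substitute 'a' -> 'c'  (+1)
  8. substitute 'l' -> 'e'  (+1)
Edit distance = 8
Max length = max(5, 8) = 8
Similarity = 1 - 8/8
= 0.0000


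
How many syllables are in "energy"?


Word: "energy"
Syllable breakdown: en · er · gy
Counting: 3 parts
= 3 syllables


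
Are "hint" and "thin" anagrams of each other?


Word 1: "hint" → sorted: hint
Word 2: "thin" → sorted: hint
Same letters? hint == hint
Anagram = Yes


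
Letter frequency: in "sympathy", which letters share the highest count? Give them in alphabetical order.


Word: "sympathy"
Letter counts:
  'a': 1
  'h': 1
  'm': 1
  'p': 1
  's': 1
  't': 1
  'y': 2
Maximum count = 2
Most frequent = 'y' (2 times each)


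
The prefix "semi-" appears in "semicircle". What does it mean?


Prefix: semi-
As in: semicircle -> semi- + circle
Meaning = half


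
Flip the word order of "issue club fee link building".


Original: "issue club fee link building"
Words (1..n): issue | club | fee | link | building
Reversed (n..1): building | link | fee | club | issue
Result = "building link fee club issue"


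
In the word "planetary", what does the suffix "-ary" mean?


Suffix: -ary
Example: planetary (planet + -ary)
Meaning = relating to


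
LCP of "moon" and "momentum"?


Word 1: "moon"
Word 2: "momentum"
Comparing from start:
  Pos 0: 'm' == 'm'
  Pos 1: 'o' == 'o'
  Pos 2: 'o' != 'm' (stop)
LCP = "mo" (length 2)


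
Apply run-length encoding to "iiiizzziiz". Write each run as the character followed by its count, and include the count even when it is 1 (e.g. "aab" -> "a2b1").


String: "iiiizzziiz"
Scanning for consecutive runs:
  'i' x 4
  'z' x 3
  'i' x 2
  'z' x 1
RLE = "i4z3i2z1"


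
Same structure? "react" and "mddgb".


Pattern of "react": [0, 1, 2, 3, 4]
Pattern of "mddgb": [0, 1, 1, 2, 3]
Patterns do not match
Same pattern = No


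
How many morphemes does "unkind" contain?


Word: "unkind"
Morphemes: un- | kind
Each morpheme carries meaning
= 2 morphemes


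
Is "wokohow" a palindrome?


Word: "wokohow"
Reversed: "wohokow"
Forward == Backward? wokohow != wohokow
Palindrome = No


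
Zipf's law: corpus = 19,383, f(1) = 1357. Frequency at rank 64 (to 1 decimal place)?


Zipf's law: f(r) = f(1) / r
f(1) = 1357
f(64) = 1357 / 64
= 21.2 occurrences


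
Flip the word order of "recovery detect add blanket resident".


Original: "recovery detect add blanket resident"
Words (1..n): recovery | detect | add | blanket | resident
Reversed (n..1): resident | blanket | add | detect | recovery
Result = "resident blanket add detect recovery"


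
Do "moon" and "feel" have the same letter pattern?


Pattern of "moon": [0, 1, 1, 2]
Pattern of "feel": [0, 1, 1, 2]
Patterns match
Same pattern = Yes


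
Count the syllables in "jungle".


Word: "jungle"
Syllable breakdown: jun | gle
Counting: 2 parts
= 2 syllables


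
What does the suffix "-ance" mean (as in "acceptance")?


Suffix: -ance
As in: acceptance -> accept + -ance
Meaning = state of


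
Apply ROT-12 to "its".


Word: "its"
Shift: 12
Each letter → (letter + shift) mod 26:
  'i' (8) + 12 = 20 → 'u'
  't' (19) + 12 = 5 → 'f'
  's' (18) + 12 = 4 → 'e'
Result = "ufe"


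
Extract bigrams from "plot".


Word: "plot" (length 4)
Number of bigrams = 4 - 2 + 1 = 3
  Position 0: "pl"
  Position 1: "lo"
  Position 2: "ot"
Bigrams = "pl", "lo", "ot"


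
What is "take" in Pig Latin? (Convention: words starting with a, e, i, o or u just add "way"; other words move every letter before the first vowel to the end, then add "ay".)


Word: "take"
Starts with consonant(s) → move to end, add 'ay'
Consonant cluster: "t"
Pig Latin = "aketay"


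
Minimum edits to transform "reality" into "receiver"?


Word 1: "reality" (length 7)
Word 2: "receiver" (length 8)
One optimal edit sequence (insert/delete/substitute each cost 1):
  1. keep 'r'
  2. keep 'e'
  3. substitute 'a' -> 'c'  (+1)
  4. substitute 'l' -> 'e'  (+1)
  5. keep 'i'
  6. insert 'v'  (+1)
  7. substitute 't' -> 'e'  (+1)
  8. substitute 'y' -> 'r'  (+1)
Total edit operations: 5
Edit distance = 5


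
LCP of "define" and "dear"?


Word 1: "define"
Word 2: "dear"
Comparing from start:
  Pos 0: 'd' == 'd'
  Pos 1: 'e' == 'e'
  Pos 2: 'f' != 'a' (stop)
LCP = "de" (length 2)


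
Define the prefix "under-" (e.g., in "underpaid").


Prefix: under-
Example: underpaid (under- + paid)
Meaning = insufficient


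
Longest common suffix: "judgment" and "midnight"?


Word 1: "judgment"
Word 2: "midnight"
Comparing from end:
  Pos -1: 't' == 't'
  Pos -2: 'n' != 'h' (stop)
LCS = "t" (length 1)


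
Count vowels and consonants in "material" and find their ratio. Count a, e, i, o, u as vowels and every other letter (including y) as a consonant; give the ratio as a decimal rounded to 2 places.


Word: "material"
Vowels (a,e,i,o,u): 4
Consonants: 4
Ratio = 4/4
= 1.00


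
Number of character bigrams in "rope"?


Word: "rope" (length 4)
Number of 2-grams = length - 2 + 1 = 4 - 2 + 1
= 3


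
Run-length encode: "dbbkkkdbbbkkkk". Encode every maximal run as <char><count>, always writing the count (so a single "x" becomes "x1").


String: "dbbkkkdbbbkkkk"
Scanning for consecutive runs:
  'd' x 1
  'b' x 2
  'k' x 3
  'd' x 1
  'b' x 3
  'k' x 4
RLE = "d1b2k3d1b3k4"


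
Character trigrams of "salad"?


Word: "salad" (length 5)
Number of trigrams = 5 - 3 + 1 = 3
  Position 0: "sal"
  Position 1: "ala"
  Position 2: "lad"
Trigrams = "sal", "ala", "lad"


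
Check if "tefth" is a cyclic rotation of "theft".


Word: "theft", Candidate: "tefth"
Method: check if candidate is substring of word+word
"thefttheft" contains "tefth"? No
Is rotation = No


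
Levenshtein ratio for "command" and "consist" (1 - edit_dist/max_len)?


Word 1: "command" (length 7)
Word 2: "consist" (length 7)
One optimal edit sequence:
  1. keep 'c'
  2. keep 'o'
  3. substitute 'm' -> 'n'  (+1)
  4. substitute 'm' -> 's'  (+1)
  5. substitute 'a' -> 'i'  (+1)
  6. substitute 'n' -> 's'  (+1)
  7. substitute 'd' -> 't'  (+1)
Edit distance = 5
Max length = max(7, 7) = 7
Similarity = 1 - 5/7
= 0.2857


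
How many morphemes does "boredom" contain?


Word: "boredom"
Morphemes: bore + -dom
Each morpheme carries meaning
= 2 morphemes


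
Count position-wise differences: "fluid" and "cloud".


Comparing character by character (same length = 5):
  Pos 0: 'f' vs 'c' !=
  Pos 1: 'l' vs 'l' =
  Pos 2: 'u' vs 'o' !=
  Pos 3: 'i' vs 'u' !=
  Pos 4: 'd' vs 'd' =
Hamming distance = 3


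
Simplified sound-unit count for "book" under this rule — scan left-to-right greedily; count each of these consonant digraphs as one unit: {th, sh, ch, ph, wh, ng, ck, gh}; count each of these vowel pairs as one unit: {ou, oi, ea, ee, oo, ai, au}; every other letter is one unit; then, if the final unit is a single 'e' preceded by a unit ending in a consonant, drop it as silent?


Word: "book" (4 letters)
Left-to-right scan:
  1. 'b' (letter)
  2. 'oo' (vowel-pair)
  3. 'k' (letter)
Units from scan: 3
Sound units = 3 units


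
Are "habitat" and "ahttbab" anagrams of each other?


Word 1: "habitat" → sorted: aabhitt
Word 2: "ahttbab" → sorted: aabbhtt
Same letters? aabhitt != aabbhtt
Anagram = No


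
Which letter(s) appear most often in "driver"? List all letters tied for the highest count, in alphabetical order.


Word: "driver"
Letter counts:
  'd': 1
  'e': 1
  'i': 1
  'r': 2
  'v': 1
Maximum count = 2
Most frequent = 'r' (2 times each)


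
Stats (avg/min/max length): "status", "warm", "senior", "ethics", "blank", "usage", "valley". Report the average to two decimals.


Lengths: "status"=6, "warm"=4, "senior"=6, "ethics"=6, "blank"=5, "usage"=5, "valley"=6
Sum = 38, Count = 7
Average = 38/7 = 5.43
= avg=5.43, min=4, max=6


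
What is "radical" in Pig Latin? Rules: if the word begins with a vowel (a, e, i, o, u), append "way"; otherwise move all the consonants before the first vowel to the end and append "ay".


Word: "radical"
Starts with consonant(s) → move to end, add 'ay'
Consonant cluster: "r"
Pig Latin = "adicalray"


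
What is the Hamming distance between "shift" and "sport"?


Comparing character by character (same length = 5):
  Pos 0: 's' vs 's' =
  Pos 1: 'h' vs 'p' !=
  Pos 2: 'i' vs 'o' !=
  Pos 3: 'f' vs 'r' !=
  Pos 4: 't' vs 't' =
Hamming distance = 3


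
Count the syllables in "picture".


Word: "picture"
Syllable breakdown: pic / ture
Counting: 2 parts
= 2 syllables


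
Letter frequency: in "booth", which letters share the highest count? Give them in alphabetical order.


Word: "booth"
Letter counts:
  'b': 1
  'h': 1
  'o': 2
  't': 1
Maximum count = 2
Most frequent = 'o' (2 times each)


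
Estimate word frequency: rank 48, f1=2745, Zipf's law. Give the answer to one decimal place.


Zipf's law: f(r) = f(1) / r
f(1) = 2745
f(48) = 2745 / 48
= 57.2 occurrences


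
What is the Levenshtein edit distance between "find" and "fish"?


Word 1: "find" (length 4)
Word 2: "fish" (length 4)
One optimal edit sequence (insert/delete/substitute each cost 1):
  1. keep 'f'
  2. keep 'i'
  3. substitute 'n' -> 's'  (+1)
  4. substitute 'd' -> 'h'  (+1)
Total edit operations: 2
Edit distance = 2


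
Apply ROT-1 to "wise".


Word: "wise"
Shift: 1
Each letter → (letter + shift) mod 26:
  'w' (22) + 1 = 23 → 'x'
  'i' (8) + 1 = 9 → 'j'
  's' (18) + 1 = 19 → 't'
  'e' (4) + 1 = 5 → 'f'
Result = "xjtf"


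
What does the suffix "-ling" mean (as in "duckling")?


Suffix: -ling
As in: duckling -> duck + -ling
Meaning = small / young


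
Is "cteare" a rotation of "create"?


Word: "create", Candidate: "cteare"
Method: check if candidate is substring of word+word
"createcreate" contains "cteare"? No
Is rotation = No


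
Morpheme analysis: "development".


Word: "development"
Morphemes: develop + -ment
Each morpheme carries meaning
= 2 morphemes


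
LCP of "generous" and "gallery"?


Word 1: "generous"
Word 2: "gallery"
Comparing from start:
  Pos 0: 'g' == 'g'
  Pos 1: 'e' != 'a' (stop)
LCP = "g" (length 1)


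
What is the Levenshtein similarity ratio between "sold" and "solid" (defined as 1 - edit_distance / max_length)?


Word 1: "sold" (length 4)
Word 2: "solid" (length 5)
One optimal edit sequence:
  1. keep 's'
  2. keep 'o'
  3. keep 'l'
  4. insert 'i'  (+1)
  5. keep 'd'
Edit distance = 1
Max length = max(4, 5) = 5
Similarity = 1 - 1/5
= 0.8000


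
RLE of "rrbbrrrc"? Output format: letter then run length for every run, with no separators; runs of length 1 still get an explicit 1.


String: "rrbbrrrc"
Scanning for consecutive runs:
  'r' x 2
  'b' x 2
  'r' x 3
  'c' x 1
RLE = "r2b2r3c1"


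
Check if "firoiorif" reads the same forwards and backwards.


Word: "firoiorif"
Reversed: "firoiorif"
Forward == Backward? firoiorif == firoiorif
Palindrome = Yes


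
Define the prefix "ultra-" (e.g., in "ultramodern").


Prefix: ultra-
Example: ultramodern = ultra- + modern
Meaning = beyond


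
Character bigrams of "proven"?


Word: "proven" (length 6)
Number of bigrams = 6 - 2 + 1 = 5
  Position 0: "pr"
  Position 1: "ro"
  Position 2: "ov"
  Position 3: "ve"
  Position 4: "en"
Bigrams = "pr", "ro", "ov", "ve", "en"


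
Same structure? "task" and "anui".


Pattern of "task": [0, 1, 2, 3]
Pattern of "anui": [0, 1, 2, 3]
Patterns match
Same pattern = Yes


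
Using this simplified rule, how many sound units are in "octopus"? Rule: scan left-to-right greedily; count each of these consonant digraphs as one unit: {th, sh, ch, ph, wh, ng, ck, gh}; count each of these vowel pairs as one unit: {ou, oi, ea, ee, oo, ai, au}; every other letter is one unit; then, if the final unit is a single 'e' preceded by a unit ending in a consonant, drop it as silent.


Word: "octopus" (7 letters)
Left-to-right scan:
  (1) 'o' (letter)
  (2) 'c' (letter)
  (3) 't' (letter)
  (4) 'o' (letter)
  (5) 'p' (letter)
  (6) 'u' (letter)
  (7) 's' (letter)
Units from scan: 7
Sound units = 7 units


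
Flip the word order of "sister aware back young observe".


Original: "sister aware back young observe"
Words (1..n): sister | aware | back | young | observe
Reversed (n..1): observe | young | back | aware | sister
Result = "observe young back aware sister"


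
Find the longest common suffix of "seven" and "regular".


Word 1: "seven"
Word 2: "regular"
Comparing from end:
  Pos -1: 'n' != 'r' (stop)
LCS = "" (length 0)


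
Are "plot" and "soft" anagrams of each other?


Word 1: "plot" → sorted: lopt
Word 2: "soft" → sorted: fost
Same letters? lopt != fost
Anagram = No


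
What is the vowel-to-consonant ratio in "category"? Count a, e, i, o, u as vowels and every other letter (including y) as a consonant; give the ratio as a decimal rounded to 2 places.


Word: "category"
Vowels (a,e,i,o,u): 3
Consonants: 5
Ratio = 3/5
= 0.60


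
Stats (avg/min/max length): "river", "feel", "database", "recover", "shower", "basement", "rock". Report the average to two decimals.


Lengths: "river"=5, "feel"=4, "database"=8, "recover"=7, "shower"=6, "basement"=8, "rock"=4
Sum = 42, Count = 7
Average = 42/7 = 6.00
= avg=6.00, min=4, max=8


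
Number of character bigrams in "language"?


Word: "language" (length 8)
Number of 2-grams = length - 2 + 1 = 8 - 2 + 1
= 7


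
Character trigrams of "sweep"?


Word: "sweep" (length 5)
Number of trigrams = 5 - 3 + 1 = 3
  Position 0: "swe"
  Position 1: "wee"
  Position 2: "eep"
Trigrams = "swe", "wee", "eep"


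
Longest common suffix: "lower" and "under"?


Word 1: "lower"
Word 2: "under"
Comparing from end:
  Pos -1: 'r' == 'r'
  Pos -2: 'e' == 'e'
  Pos -3: 'w' != 'd' (stop)
LCS = "er" (length 2)


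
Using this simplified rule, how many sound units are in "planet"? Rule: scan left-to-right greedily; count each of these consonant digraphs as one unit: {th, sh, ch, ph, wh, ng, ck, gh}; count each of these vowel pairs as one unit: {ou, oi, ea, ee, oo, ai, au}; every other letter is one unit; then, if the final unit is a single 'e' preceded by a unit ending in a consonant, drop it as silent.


Word: "planet" (6 letters)
Left-to-right scan:
  (1) 'p' (letter)
  (2) 'l' (letter)
  (3) 'a' (letter)
  (4) 'n' (letter)
  (5) 'e' (letter)
  (6) 't' (letter)
Units from scan: 6
Sound units = 6 units


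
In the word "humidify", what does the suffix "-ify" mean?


Suffix: -ify
Example: humidify = humid + -ify
Meaning = to make


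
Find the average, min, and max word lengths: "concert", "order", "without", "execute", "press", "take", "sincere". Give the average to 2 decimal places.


Lengths: "concert"=7, "order"=5, "without"=7, "execute"=7, "press"=5, "take"=4, "sincere"=7
Sum = 42, Count = 7
Average = 42/7 = 6.00
= avg=6.00, min=4, max=7


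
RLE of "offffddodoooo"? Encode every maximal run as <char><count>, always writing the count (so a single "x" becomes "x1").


String: "offffddodoooo"
Scanning for consecutive runs:
  'o' x 1
  'f' x 4
  'd' x 2
  'o' x 1
  'd' x 1
  'o' x 4
RLE = "o1f4d2o1d1o4"


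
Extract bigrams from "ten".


Word: "ten" (length 3)
Number of bigrams = 3 - 2 + 1 = 2
  Position 0: "te"
  Position 1: "en"
Bigrams = "te", "en"


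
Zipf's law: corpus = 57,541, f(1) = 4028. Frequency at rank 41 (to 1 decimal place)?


Zipf's law: f(r) = f(1) / r
f(1) = 4028
f(41) = 4028 / 41
= 98.2 occurrences


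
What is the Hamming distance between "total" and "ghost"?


Comparing character by character (same length = 5):
  Pos 0: 't' vs 'g' !=
  Pos 1: 'o' vs 'h' !=
  Pos 2: 't' vs 'o' !=
  Pos 3: 'a' vs 's' !=
  Pos 4: 'l' vs 't' !=
Hamming distance = 5


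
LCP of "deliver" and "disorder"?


Word 1: "deliver"
Word 2: "disorder"
Comparing from start:
  Pos 0: 'd' == 'd'
  Pos 1: 'e' != 'i' (stop)
LCP = "d" (length 1)


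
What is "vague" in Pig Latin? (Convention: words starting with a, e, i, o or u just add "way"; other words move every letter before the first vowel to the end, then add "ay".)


Word: "vague"
Starts with consonant(s) → move to end, add 'ay'
Consonant cluster: "v"
Pig Latin = "aguevay"


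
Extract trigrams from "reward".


Word: "reward" (length 6)
Number of trigrams = 6 - 3 + 1 = 4
  Position 0: "rew"
  Position 1: "ewa"
  Position 2: "war"
  Position 3: "ard"
Trigrams = "rew", "ewa", "war", "ard"


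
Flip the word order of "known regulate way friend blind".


Original: "known regulate way friend blind"
Words (1..n): known | regulate | way | friend | blind
Reversed (n..1): blind | friend | way | regulate | known
Result = "blind friend way regulate known"


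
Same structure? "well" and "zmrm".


Pattern of "well": [0, 1, 2, 2]
Pattern of "zmrm": [0, 1, 2, 1]
Patterns do not match
Same pattern = No


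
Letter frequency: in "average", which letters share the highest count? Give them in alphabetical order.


Word: "average"
Letter counts:
  'a': 2
  'e': 2
  'g': 1
  'r': 1
  'v': 1
Maximum count = 2
Most frequent = 'a', 'e' (2 times each)


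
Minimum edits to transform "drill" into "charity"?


Word 1: "drill" (length 5)
Word 2: "charity" (length 7)
One optimal edit sequence (insert/delete/substitute each cost 1):
  1. insert 'c'  (+1)
  2. insert 'h'  (+1)
  3. substitute 'd' -> 'a'  (+1)
  4. keep 'r'
  5. keep 'i'
  6. substitute 'l' -> 't'  (+1)
  7. substitute 'l' -> 'y'  (+1)
Total edit operations: 5
Edit distance = 5


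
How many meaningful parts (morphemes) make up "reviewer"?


Word: "reviewer"
Morphemes: re- + view + -er
Each morpheme carries meaning
= 3 morphemes


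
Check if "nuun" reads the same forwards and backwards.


Word: "nuun"
Reversed: "nuun"
Forward == Backward? nuun == nuun
Palindrome = Yes


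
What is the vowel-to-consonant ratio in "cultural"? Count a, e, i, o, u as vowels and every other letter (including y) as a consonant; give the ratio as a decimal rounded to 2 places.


Word: "cultural"
Vowels (a,e,i,o,u): 3
Consonants: 5
Ratio = 3/5
= 0.60


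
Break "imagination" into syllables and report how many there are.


Word: "imagination"
Syllable breakdown: i-mag-i-na-tion
Counting: 5 parts
= 5 syllables


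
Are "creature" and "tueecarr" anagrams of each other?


Word 1: "creature" → sorted: aceerrtu
Word 2: "tueecarr" → sorted: aceerrtu
Same letters? aceerrtu == aceerrtu
Anagram = Yes


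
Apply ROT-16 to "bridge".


Word: "bridge"
Shift: 16
Each letter → (letter + shift) mod 26:
  'b' (1) + 16 = 17 → 'r'
  'r' (17) + 16 = 7 → 'h'
  'i' (8) + 16 = 24 → 'y'
  'd' (3) + 16 = 19 → 't'
  'g' (6) + 16 = 22 → 'w'
  'e' (4) + 16 = 20 → 'u'
Result = "rhytwu"


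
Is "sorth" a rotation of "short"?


Word: "short", Candidate: "sorth"
Method: check if candidate is substring of word+word
"shortshort" contains "sorth"? No
Is rotation = No


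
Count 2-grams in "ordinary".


Word: "ordinary" (length 8)
Number of 2-grams = length - 2 + 1 = 8 - 2 + 1
= 7


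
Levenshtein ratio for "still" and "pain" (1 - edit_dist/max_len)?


Word 1: "still" (length 5)
Word 2: "pain" (length 4)
One optimal edit sequence:
  1. substitute 's' -> 'p'  (+1)
  2. substitute 't' -> 'a'  (+1)
  3. keep 'i'
  4. delete 'l'  (+1)
  5. substitute 'l' -> 'n'  (+1)
Edit distance = 4
Max length = max(5, 4) = 5
Similarity = 1 - 4/5
= 0.2000


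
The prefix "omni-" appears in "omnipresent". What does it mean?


Prefix: omni-
Example: omnipresent (omni- + present)
Meaning = all


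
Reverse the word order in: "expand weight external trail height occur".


Original: "expand weight external trail height occur"
Words (1..n): expand | weight | external | trail | height | occur
Reversed (n..1): occur | height | trail | external | weight | expand
Result = "occur height trail external weight expand"


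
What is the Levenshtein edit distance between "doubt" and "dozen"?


Word 1: "doubt" (length 5)
Word 2: "dozen" (length 5)
One optimal edit sequence (insert/delete/substitute each cost 1):
  1. keep 'd'
  2. keep 'o'
  3. substitute 'u' -> 'z'  (+1)
  4. substitute 'b' -> 'e'  (+1)
  5. substitute 't' -> 'n'  (+1)
Total edit operations: 3
Edit distance = 3


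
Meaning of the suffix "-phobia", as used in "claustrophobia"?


Suffix: -phobia
As in: claustrophobia -> claustro- + -phobia
Meaning = fear of


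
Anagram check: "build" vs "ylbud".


Word 1: "build" → sorted: bdilu
Word 2: "ylbud" → sorted: bdluy
Same letters? bdilu != bdluy
Anagram = No


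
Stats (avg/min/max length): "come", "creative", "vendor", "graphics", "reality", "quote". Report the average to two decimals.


Lengths: "come"=4, "creative"=8, "vendor"=6, "graphics"=8, "reality"=7, "quote"=5
Sum = 38, Count = 6
Average = 38/6 = 6.33
= avg=6.33, min=4, max=8


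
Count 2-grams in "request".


Word: "request" (length 7)
Number of 2-grams = length - 2 + 1 = 7 - 2 + 1
= 6


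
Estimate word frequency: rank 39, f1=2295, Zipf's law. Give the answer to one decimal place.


Zipf's law: f(r) = f(1) / r
f(1) = 2295
f(39) = 2295 / 39
= 58.8 occurrences


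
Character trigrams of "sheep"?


Word: "sheep" (length 5)
Number of trigrams = 5 - 3 + 1 = 3
  Position 0: "she"
  Position 1: "hee"
  Position 2: "eep"
Trigrams = "she", "hee", "eep"


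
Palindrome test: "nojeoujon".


Word: "nojeoujon"
Reversed: "nojuoejon"
Forward == Backward? nojeoujon != nojuoejon
Palindrome = No


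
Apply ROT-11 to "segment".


Word: "segment"
Shift: 11
Each letter → (letter + shift) mod 26:
  's' (18) + 11 = 3 → 'd'
  'e' (4) + 11 = 15 → 'p'
  'g' (6) + 11 = 17 → 'r'
  'm' (12) + 11 = 23 → 'x'
  'e' (4) + 11 = 15 → 'p'
  'n' (13) + 11 = 24 → 'y'
  't' (19) + 11 = 4 → 'e'
Result = "dprxpye"


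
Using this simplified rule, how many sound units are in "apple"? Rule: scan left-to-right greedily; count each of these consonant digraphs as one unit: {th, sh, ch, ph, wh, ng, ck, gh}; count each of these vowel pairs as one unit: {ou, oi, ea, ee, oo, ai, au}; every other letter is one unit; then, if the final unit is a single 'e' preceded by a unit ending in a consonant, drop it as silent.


Word: "apple" (5 letters)
Left-to-right scan:
  (1) 'a' (letter)
  (2) 'p' (letter)
  (3) 'p' (letter)
  (4) 'l' (letter)
  (5) 'e' (letter)
Units from scan: 5
Final unit is 'e' after a consonant -> drop as silent (-1)
Sound units = 4 units


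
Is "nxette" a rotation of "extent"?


Word: "extent", Candidate: "nxette"
Method: check if candidate is substring of word+word
"extentextent" contains "nxette"? No
Is rotation = No


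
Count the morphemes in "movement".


Word: "movement"
Morphemes: move / -ment
Each morpheme carries meaning
= 2 morphemes


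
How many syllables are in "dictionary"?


Word: "dictionary"
Syllable breakdown: dic / tion / ar / y
Counting: 4 parts
= 4 syllables


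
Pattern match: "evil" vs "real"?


Pattern of "evil": [0, 1, 2, 3]
Pattern of "real": [0, 1, 2, 3]
Patterns match
Same pattern = Yes


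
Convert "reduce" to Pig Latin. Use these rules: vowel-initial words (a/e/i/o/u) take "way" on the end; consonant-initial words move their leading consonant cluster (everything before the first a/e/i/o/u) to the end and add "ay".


Word: "reduce"
Starts with consonant(s) → move to end, add 'ay'
Consonant cluster: "r"
Pig Latin = "educeray"


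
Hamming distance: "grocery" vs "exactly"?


Comparing character by character (same length = 7):
  Pos 0: 'g' vs 'e' !=
  Pos 1: 'r' vs 'x' !=
  Pos 2: 'o' vs 'a' !=
  Pos 3: 'c' vs 'c' =
  Pos 4: 'e' vs 't' !=
  Pos 5: 'r' vs 'l' !=
  Pos 6: 'y' vs 'y' =
Hamming distance = 5


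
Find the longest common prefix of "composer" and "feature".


Word 1: "composer"
Word 2: "feature"
Comparing from start:
  Pos 0: 'c' != 'f' (stop)
LCP = "" (length 0)


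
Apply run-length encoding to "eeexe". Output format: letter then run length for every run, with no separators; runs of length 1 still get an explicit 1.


String: "eeexe"
Scanning for consecutive runs:
  'e' x 3
  'x' x 1
  'e' x 1
RLE = "e3x1e1"


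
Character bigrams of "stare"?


Word: "stare" (length 5)
Number of bigrams = 5 - 2 + 1 = 4
  Position 0: "st"
  Position 1: "ta"
  Position 2: "ar"
  Position 3: "re"
Bigrams = "st", "ta", "ar", "re"


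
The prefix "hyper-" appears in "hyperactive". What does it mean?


Prefix: hyper-
Example: hyperactive = hyper- + active
Meaning = over / excessive


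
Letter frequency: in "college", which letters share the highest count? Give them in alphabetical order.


Word: "college"
Letter counts:
  'c': 1
  'e': 2
  'g': 1
  'l': 2
  'o': 1
Maximum count = 2
Most frequent = 'e', 'l' (2 times each)


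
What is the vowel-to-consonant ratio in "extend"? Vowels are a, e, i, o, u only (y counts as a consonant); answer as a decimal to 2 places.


Word: "extend"
Vowels (a,e,i,o,u): 2
Consonants: 4
Ratio = 2/4
= 0.50
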